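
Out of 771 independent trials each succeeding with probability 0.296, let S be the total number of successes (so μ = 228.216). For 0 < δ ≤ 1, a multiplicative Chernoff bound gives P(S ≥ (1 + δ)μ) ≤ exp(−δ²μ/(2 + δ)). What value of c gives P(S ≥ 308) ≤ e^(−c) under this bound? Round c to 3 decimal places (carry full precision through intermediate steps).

Write 308 = (1 + δ)μ, so δ = 308/228.216 − 1 = 0.3495986…
Then the exponent is δ²μ/(2 + δ) = (308 − μ)² / (μ·(2 + δ)) = 11.871124.

11.871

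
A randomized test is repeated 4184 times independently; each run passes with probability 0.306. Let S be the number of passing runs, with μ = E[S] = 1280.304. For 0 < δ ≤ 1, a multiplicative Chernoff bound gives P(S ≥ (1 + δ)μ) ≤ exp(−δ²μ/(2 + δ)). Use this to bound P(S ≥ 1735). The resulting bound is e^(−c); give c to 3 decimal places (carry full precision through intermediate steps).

Write 1735 = (1 + δ)μ, so δ = 1735/1280.304 − 1 = 0.3551469…
Then the exponent is δ²μ/(2 + δ) = (1735 − μ)² / (μ·(2 + δ)) = 68.566371.

68.566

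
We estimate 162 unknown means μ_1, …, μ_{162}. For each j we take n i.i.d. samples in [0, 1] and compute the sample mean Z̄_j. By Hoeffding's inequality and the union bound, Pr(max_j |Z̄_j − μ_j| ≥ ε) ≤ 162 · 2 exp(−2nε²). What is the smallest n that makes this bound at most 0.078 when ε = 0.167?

150

Need 2·162·exp(−2nε²) ≤ 0.078, i.e. exp(−2nε²) ≤ 0.078/324.
So 2nε² ≥ ln(324/0.078) = 8.331790.
Hence n ≥ 8.331790/(2·0.167²) = 149.374.
The smallest integer n is 150.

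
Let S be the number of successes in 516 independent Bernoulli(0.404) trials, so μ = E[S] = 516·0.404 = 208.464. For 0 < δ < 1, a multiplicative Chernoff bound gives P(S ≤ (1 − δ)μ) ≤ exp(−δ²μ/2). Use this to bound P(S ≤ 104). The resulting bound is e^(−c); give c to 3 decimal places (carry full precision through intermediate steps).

Write 104 = (1 − δ)μ, so δ = 1 − 104/208.464 = 0.5011129…
Then the exponent is δ²μ/2 = (μ − 104)²/(2μ) = 26.174129.

26.174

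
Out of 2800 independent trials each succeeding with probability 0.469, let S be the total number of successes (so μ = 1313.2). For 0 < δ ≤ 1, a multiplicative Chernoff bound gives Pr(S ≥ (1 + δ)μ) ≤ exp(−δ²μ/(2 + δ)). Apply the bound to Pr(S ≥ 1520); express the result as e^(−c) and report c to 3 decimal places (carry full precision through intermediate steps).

Write 1520 = (1 + δ)μ, so δ = 1520/1313.2 − 1 = 0.1574779…
Then the exponent is δ²μ/(2 + δ) = (1520 − μ)² / (μ·(2 + δ)) = 15.094677.

15.095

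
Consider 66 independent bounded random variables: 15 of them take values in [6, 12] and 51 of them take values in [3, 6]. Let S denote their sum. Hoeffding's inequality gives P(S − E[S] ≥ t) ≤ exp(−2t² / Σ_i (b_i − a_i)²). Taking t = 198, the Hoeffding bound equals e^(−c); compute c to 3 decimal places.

78.486

Σ(b_i − a_i)² = 15·6² + 51·3² = 999.
c = 2t² / 999 = 2·198² / 999 = 78.4865.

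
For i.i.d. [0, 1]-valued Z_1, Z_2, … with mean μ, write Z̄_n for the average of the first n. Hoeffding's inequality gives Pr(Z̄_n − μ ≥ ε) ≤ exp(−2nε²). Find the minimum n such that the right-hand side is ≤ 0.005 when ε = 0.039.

1742

Require exp(−2nε²) ≤ 0.005, i.e. 2nε² ≥ ln(1/0.005) = 5.298317.
So n ≥ 5.298317 / (2·0.039²) = 1741.722.
The smallest integer n is 1742.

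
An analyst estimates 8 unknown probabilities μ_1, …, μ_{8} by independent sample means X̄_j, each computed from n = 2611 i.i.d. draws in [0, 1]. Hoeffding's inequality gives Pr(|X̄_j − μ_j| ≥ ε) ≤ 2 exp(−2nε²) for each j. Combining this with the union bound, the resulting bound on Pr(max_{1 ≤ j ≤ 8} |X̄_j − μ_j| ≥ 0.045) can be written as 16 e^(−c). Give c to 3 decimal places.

10.575

Union bound over the 8 events: Pr(max_{1 ≤ j ≤ 8} |X̄_j − μ_j| ≥ 0.045) ≤ 8·2·exp(−2nε²) = 16 exp(−2·2611·0.045²).
So c = 2·2611·0.045² = 10.5746.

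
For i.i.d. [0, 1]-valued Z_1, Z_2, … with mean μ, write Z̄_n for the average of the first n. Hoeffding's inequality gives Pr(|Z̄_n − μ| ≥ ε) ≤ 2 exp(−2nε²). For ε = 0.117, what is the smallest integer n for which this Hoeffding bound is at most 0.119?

Require 2·exp(−2nε²) ≤ 0.119, i.e. 2nε² ≥ ln(2/0.119) = 2.821779.
So n ≥ 2.821779 / (2·0.117²) = 103.067.
The smallest integer n is 104.

104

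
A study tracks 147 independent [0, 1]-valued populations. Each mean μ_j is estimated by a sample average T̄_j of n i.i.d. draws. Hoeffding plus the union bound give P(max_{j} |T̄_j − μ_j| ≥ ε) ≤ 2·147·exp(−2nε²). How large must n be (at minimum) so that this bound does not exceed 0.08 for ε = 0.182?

124

Need 2·147·exp(−2nε²) ≤ 0.08, i.e. exp(−2nε²) ≤ 0.08/294.
So 2nε² ≥ ln(294/0.08) = 8.209308.
Hence n ≥ 8.209308/(2·0.182²) = 123.918.
The smallest integer n is 124.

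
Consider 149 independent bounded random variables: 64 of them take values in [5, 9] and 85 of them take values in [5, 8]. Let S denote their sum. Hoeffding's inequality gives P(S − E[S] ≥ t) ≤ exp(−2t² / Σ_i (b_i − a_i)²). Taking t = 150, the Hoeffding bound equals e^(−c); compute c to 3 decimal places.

25.154

Σ(b_i − a_i)² = 64·4² + 85·3² = 1789.
c = 2t² / 1789 = 2·150² / 1789 = 25.1537.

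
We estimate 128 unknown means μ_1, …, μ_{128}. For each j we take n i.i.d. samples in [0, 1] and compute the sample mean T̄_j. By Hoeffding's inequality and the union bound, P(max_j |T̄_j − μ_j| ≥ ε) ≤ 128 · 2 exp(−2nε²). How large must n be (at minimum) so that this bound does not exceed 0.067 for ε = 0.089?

Need 2·128·exp(−2nε²) ≤ 0.067, i.e. exp(−2nε²) ≤ 0.067/256.
So 2nε² ≥ ln(256/0.067) = 8.248240.
Hence n ≥ 8.248240/(2·0.089²) = 520.656.
The smallest integer n is 521.

521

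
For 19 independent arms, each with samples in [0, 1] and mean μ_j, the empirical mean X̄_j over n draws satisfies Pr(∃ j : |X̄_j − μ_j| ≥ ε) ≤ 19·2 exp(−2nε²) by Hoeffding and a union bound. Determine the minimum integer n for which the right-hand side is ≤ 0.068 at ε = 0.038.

Need 2·19·exp(−2nε²) ≤ 0.068, i.e. exp(−2nε²) ≤ 0.068/38.
So 2nε² ≥ ln(38/0.068) = 6.325834.
Hence n ≥ 6.325834/(2·0.038²) = 2190.386.
The smallest integer n is 2191.

2191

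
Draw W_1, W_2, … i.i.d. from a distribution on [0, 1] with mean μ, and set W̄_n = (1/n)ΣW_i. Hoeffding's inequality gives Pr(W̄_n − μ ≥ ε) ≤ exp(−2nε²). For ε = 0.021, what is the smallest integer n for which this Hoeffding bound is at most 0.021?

Require exp(−2nε²) ≤ 0.021, i.e. 2nε² ≥ ln(1/0.021) = 3.863233.
So n ≥ 3.863233 / (2·0.021²) = 4380.083.
The smallest integer n is 4381.

4381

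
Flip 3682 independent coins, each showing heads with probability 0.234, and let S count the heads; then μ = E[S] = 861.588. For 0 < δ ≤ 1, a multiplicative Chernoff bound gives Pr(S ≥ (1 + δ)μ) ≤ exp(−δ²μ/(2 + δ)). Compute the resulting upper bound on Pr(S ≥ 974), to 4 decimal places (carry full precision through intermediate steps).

0.0010

Write 974 = (1 + δ)μ, so δ = 974/861.588 − 1 = 0.1304707…
Then the exponent is δ²μ/(2 + δ) = (974 − μ)² / (μ·(2 + δ)) = 6.884147.
Bound = exp(−6.884147) = 0.00102.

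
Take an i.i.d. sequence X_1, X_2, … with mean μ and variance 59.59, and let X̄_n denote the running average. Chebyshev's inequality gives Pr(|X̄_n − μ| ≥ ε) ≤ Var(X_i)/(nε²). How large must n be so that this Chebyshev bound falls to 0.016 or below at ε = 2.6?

551

Require 59.59/(n·2.6²) ≤ 0.016, i.e. n ≥ 59.59/(0.016·2.6²) = 550.943.
The smallest integer n is 551.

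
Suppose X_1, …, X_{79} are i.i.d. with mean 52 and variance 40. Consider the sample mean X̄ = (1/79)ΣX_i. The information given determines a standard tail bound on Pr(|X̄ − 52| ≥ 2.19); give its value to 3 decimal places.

With mean and variance of each term known, Chebyshev's inequality bounds the deviation of the sum (or sample mean).
Var(X̄) = Var(X_i)/n = 40/79 = 0.50633.
Chebyshev: Pr(|X̄ − 52| ≥ 2.19) ≤ Var(X̄)/(2.19)² = 40/(79·2.19²) = 0.1056.

0.106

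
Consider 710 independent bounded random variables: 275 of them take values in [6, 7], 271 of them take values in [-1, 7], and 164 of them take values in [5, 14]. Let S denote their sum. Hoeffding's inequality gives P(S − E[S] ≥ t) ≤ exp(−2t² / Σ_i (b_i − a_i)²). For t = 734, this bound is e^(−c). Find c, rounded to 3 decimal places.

34.868

Σ(b_i − a_i)² = 275·1² + 271·8² + 164·9² = 30903.
c = 2t² / 30903 = 2·734² / 30903 = 34.8676.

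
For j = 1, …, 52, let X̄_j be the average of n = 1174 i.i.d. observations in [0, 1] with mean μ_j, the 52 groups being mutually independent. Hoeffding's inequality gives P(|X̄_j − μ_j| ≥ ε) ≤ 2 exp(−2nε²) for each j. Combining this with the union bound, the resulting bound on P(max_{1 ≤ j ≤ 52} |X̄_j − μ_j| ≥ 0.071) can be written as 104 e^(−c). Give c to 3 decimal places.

Union bound over the 52 events: P(max_{1 ≤ j ≤ 52} |X̄_j − μ_j| ≥ 0.071) ≤ 52·2·exp(−2nε²) = 104 exp(−2·1174·0.071²).
So c = 2·1174·0.071² = 11.8363.

11.836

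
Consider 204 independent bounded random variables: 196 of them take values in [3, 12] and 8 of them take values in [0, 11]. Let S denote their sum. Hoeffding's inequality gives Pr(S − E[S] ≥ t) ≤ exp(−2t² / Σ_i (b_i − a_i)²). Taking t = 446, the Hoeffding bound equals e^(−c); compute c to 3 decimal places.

Σ(b_i − a_i)² = 196·9² + 8·11² = 16844.
c = 2t² / 16844 = 2·446² / 16844 = 23.6186.

23.619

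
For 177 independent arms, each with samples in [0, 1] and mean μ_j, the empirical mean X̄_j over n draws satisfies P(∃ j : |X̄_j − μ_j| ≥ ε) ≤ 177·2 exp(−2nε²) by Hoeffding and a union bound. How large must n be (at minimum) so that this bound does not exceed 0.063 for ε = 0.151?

190

Need 2·177·exp(−2nε²) ≤ 0.063, i.e. exp(−2nε²) ≤ 0.063/354.
So 2nε² ≥ ln(354/0.063) = 8.633917.
Hence n ≥ 8.633917/(2·0.151²) = 189.332.
The smallest integer n is 190.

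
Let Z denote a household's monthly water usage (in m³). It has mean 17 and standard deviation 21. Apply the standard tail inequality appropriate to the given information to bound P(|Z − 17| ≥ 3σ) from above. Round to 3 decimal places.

Mean and variance are known, so Chebyshev's inequality applies.
Chebyshev: P(|Z − μ| ≥ t) ≤ Var(Z)/t².
Var(Z) = σ² = 21² = 441.
t = 3·21 = 63.
Bound = 441 / 3969 = 0.1111.

0.111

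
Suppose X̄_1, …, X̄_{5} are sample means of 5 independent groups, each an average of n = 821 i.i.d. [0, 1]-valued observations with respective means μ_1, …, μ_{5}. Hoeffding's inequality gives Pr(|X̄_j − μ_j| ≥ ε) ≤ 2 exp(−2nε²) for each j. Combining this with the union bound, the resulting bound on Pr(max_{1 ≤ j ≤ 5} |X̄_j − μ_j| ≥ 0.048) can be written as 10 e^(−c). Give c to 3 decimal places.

Union bound over the 5 events: Pr(max_{1 ≤ j ≤ 5} |X̄_j − μ_j| ≥ 0.048) ≤ 5·2·exp(−2nε²) = 10 exp(−2·821·0.048²).
So c = 2·821·0.048² = 3.7832.

3.783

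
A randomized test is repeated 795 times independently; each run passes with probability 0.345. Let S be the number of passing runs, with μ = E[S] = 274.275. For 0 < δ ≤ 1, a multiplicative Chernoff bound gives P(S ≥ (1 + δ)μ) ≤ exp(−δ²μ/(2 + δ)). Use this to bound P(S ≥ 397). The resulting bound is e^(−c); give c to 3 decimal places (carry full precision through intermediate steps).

22.437

Write 397 = (1 + δ)μ, so δ = 397/274.275 − 1 = 0.4474524…
Then the exponent is δ²μ/(2 + δ) = (397 − μ)² / (μ·(2 + δ)) = 22.437042.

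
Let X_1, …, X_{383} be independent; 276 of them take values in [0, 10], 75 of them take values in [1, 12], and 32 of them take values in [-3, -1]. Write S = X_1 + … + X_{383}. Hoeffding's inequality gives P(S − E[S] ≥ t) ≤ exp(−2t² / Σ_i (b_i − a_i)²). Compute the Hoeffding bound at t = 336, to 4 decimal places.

0.0022

Σ(b_i − a_i)² = 276·10² + 75·11² + 32·2² = 36803.
Exponent = 2·336² / 36803 = 6.13515.
Bound = exp(−6.13515) = 0.00217.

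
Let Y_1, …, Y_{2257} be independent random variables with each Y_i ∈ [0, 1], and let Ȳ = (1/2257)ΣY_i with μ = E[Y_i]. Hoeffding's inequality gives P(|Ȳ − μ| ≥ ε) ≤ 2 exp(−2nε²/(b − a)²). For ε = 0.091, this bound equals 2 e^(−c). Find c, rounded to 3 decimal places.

c = 2nε²/(b − a)² = 2·2257·0.091² / 1² = 37.3804.

37.380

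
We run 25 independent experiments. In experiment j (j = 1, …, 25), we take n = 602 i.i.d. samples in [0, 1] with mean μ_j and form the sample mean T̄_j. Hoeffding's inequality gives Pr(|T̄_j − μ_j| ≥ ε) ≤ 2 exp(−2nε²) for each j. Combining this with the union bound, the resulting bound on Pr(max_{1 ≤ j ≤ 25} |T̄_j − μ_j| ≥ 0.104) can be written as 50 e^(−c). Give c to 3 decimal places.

13.022

Union bound over the 25 events: Pr(max_{1 ≤ j ≤ 25} |T̄_j − μ_j| ≥ 0.104) ≤ 25·2·exp(−2nε²) = 50 exp(−2·602·0.104²).
So c = 2·602·0.104² = 13.0225.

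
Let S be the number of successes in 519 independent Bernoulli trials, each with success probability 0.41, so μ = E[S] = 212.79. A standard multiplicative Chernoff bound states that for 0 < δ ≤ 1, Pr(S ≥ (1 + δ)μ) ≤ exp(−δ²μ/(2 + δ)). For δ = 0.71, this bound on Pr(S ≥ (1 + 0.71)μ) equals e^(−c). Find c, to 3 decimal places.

39.582

c = δ²μ/(2 + δ) = 0.71²·212.79/(2 + 0.71) = 39.5821.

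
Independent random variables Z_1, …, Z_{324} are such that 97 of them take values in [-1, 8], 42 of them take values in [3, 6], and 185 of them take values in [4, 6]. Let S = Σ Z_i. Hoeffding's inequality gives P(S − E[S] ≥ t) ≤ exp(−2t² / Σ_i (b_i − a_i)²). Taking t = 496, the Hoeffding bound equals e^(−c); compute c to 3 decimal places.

Σ(b_i − a_i)² = 97·9² + 42·3² + 185·2² = 8975.
c = 2t² / 8975 = 2·496² / 8975 = 54.8225.

54.823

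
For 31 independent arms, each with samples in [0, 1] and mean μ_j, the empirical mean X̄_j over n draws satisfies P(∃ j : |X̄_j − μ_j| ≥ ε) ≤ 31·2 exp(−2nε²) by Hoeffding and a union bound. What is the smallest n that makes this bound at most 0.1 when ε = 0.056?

1026

Need 2·31·exp(−2nε²) ≤ 0.1, i.e. exp(−2nε²) ≤ 0.1/62.
So 2nε² ≥ ln(62/0.1) = 6.429719.
Hence n ≥ 6.429719/(2·0.056²) = 1025.147.
The smallest integer n is 1026.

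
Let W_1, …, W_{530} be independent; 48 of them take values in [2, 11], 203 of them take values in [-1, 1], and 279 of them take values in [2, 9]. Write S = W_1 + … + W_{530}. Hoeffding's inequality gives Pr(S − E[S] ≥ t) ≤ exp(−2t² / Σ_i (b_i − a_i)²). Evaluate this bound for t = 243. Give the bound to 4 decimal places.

Σ(b_i − a_i)² = 48·9² + 203·2² + 279·7² = 18371.
Exponent = 2·243² / 18371 = 6.42850.
Bound = exp(−6.42850) = 0.00161.

0.0016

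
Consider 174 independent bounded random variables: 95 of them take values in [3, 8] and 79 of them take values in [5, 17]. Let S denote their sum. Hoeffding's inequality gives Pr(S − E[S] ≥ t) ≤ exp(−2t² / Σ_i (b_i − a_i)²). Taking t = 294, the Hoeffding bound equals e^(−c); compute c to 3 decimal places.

12.572

Σ(b_i − a_i)² = 95·5² + 79·12² = 13751.
c = 2t² / 13751 = 2·294² / 13751 = 12.5716.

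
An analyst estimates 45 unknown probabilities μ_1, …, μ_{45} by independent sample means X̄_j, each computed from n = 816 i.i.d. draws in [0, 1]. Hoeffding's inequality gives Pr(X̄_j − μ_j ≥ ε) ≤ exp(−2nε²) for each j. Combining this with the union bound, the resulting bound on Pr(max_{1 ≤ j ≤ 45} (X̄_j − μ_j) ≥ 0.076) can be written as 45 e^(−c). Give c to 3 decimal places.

9.426

Union bound over the 45 events: Pr(max_{1 ≤ j ≤ 45} (X̄_j − μ_j) ≥ 0.076) ≤ 45·exp(−2nε²) = 45 exp(−2·816·0.076²).
So c = 2·816·0.076² = 9.4264.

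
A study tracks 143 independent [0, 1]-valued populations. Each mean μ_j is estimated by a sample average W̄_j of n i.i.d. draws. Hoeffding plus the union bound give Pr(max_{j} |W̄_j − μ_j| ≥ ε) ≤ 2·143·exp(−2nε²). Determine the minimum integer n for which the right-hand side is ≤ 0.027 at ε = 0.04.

2897

Need 2·143·exp(−2nε²) ≤ 0.027, i.e. exp(−2nε²) ≤ 0.027/286.
So 2nε² ≥ ln(286/0.027) = 9.267910.
Hence n ≥ 9.267910/(2·0.04²) = 2896.222.
The smallest integer n is 2897.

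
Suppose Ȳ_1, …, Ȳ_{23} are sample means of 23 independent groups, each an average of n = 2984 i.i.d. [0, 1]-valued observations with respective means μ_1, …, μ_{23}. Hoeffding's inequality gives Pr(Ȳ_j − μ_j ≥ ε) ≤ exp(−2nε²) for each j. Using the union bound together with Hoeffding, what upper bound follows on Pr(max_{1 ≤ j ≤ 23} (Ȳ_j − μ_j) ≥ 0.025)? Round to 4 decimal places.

Per-experiment Hoeffding bound: exp(−2·2984·0.025²) = exp(−3.73000) = 0.023993.
Union bound over 23 events: 23·0.023993 = 0.55184.

0.5518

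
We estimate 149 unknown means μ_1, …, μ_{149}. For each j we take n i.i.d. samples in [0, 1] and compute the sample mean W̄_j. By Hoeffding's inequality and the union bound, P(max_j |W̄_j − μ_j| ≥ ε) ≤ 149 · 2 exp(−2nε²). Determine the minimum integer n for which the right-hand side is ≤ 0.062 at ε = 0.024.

7360

Need 2·149·exp(−2nε²) ≤ 0.062, i.e. exp(−2nε²) ≤ 0.062/298.
So 2nε² ≥ ln(298/0.062) = 8.477714.
Hence n ≥ 8.477714/(2·0.024²) = 7359.127.
The smallest integer n is 7360.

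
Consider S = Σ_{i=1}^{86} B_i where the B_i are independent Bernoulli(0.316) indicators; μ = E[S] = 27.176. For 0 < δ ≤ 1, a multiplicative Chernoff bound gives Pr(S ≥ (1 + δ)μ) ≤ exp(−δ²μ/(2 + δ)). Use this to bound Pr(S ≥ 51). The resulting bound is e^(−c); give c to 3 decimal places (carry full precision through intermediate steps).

Write 51 = (1 + δ)μ, so δ = 51/27.176 − 1 = 0.8766559…
Then the exponent is δ²μ/(2 + δ) = (51 − μ)² / (μ·(2 + δ)) = 7.260323.

7.260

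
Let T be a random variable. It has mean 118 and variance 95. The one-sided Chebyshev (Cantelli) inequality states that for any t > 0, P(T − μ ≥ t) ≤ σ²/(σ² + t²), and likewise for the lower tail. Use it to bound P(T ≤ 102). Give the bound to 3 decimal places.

Here σ² = 95 and t = 16, so σ² + t² = 351.
Cantelli's bound: 95/351 = 0.2707.

0.271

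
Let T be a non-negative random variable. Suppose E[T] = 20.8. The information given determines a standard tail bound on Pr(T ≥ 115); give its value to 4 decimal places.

Only the mean of a non-negative variable is known, so Markov's inequality is the applicable tail bound.
Markov's inequality: for a non-negative random variable, Pr(T ≥ a) ≤ E[T]/a.
Here E[T] = 20.8 and a = 115, so the bound is 20.8/115 = 0.1809.

0.1809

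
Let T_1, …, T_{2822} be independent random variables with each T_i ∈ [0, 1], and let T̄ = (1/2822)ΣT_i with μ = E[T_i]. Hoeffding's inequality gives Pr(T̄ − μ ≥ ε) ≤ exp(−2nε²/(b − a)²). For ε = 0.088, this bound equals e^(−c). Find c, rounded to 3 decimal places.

43.707

c = 2nε²/(b − a)² = 2·2822·0.088² / 1² = 43.7071.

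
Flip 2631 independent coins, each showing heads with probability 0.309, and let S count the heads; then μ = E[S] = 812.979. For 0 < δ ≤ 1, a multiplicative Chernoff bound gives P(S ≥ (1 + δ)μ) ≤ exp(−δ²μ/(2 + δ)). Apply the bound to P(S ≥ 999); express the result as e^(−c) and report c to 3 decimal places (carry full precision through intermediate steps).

Write 999 = (1 + δ)μ, so δ = 999/812.979 − 1 = 0.228814…
Then the exponent is δ²μ/(2 + δ) = (999 − μ)² / (μ·(2 + δ)) = 19.097248.

19.097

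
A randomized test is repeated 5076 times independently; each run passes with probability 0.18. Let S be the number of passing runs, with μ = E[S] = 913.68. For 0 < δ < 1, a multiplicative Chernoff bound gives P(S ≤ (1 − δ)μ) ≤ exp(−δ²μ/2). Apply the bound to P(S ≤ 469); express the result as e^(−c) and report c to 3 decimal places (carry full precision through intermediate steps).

Write 469 = (1 − δ)μ, so δ = 1 − 469/913.68 = 0.4866912…
Then the exponent is δ²μ/2 = (μ − 469)²/(2μ) = 108.210918.

108.211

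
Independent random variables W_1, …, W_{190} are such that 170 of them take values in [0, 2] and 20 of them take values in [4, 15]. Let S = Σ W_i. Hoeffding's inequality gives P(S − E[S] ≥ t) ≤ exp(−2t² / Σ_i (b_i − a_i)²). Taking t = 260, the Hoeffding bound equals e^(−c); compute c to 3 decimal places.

43.613

Σ(b_i − a_i)² = 170·2² + 20·11² = 3100.
c = 2t² / 3100 = 2·260² / 3100 = 43.6129.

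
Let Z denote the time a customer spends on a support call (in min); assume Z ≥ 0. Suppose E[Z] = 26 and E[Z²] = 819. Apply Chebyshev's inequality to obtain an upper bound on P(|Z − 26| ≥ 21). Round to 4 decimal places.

0.3243

Var(Z) = E[Z²] − (E[Z])² = 819 − 676 = 143.
Chebyshev's inequality: P(|Z − μ| ≥ t) ≤ Var(Z)/t² = 143/441 = 0.3243.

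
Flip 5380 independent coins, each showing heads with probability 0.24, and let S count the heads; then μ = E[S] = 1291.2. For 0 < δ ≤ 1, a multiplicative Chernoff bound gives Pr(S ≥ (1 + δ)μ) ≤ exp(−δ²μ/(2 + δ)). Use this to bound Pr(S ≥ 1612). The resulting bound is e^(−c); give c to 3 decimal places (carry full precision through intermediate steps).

35.448

Write 1612 = (1 + δ)μ, so δ = 1612/1291.2 − 1 = 0.2484511…
Then the exponent is δ²μ/(2 + δ) = (1612 − μ)² / (μ·(2 + δ)) = 35.448002.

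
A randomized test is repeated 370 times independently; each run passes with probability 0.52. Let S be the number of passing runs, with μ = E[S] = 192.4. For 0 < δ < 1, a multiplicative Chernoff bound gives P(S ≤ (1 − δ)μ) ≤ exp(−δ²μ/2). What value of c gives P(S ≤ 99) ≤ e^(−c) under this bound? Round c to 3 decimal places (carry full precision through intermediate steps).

Write 99 = (1 − δ)μ, so δ = 1 − 99/192.4 = 0.485447…
Then the exponent is δ²μ/2 = (μ − 99)²/(2μ) = 22.670374.

22.670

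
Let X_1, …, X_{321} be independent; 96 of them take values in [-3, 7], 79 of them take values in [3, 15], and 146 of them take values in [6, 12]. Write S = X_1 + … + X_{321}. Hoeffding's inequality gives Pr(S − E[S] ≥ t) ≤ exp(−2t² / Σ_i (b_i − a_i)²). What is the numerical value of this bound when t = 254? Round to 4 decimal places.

0.0073

Σ(b_i − a_i)² = 96·10² + 79·12² + 146·6² = 26232.
Exponent = 2·254² / 26232 = 4.91888.
Bound = exp(−4.91888) = 0.00731.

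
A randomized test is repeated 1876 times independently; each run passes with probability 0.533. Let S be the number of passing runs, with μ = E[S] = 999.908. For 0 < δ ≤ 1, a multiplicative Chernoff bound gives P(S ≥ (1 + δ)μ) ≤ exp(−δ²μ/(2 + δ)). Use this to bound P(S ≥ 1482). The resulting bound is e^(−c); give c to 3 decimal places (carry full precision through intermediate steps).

93.643

Write 1482 = (1 + δ)μ, so δ = 1482/999.908 − 1 = 0.4821364…
Then the exponent is δ²μ/(2 + δ) = (1482 − μ)² / (μ·(2 + δ)) = 93.642752.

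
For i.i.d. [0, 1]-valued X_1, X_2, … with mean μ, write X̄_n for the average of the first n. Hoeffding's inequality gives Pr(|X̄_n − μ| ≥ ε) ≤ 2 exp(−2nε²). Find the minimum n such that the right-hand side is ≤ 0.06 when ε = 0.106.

157

Require 2·exp(−2nε²) ≤ 0.06, i.e. 2nε² ≥ ln(2/0.06) = 3.506558.
So n ≥ 3.506558 / (2·0.106²) = 156.041.
The smallest integer n is 157.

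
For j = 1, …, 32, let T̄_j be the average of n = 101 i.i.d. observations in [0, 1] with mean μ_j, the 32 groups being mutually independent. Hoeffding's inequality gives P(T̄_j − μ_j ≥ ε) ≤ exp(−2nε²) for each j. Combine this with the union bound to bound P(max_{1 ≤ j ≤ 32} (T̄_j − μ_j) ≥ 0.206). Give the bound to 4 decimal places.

Per-experiment Hoeffding bound: exp(−2·101·0.206²) = exp(−8.57207) = 0.00018932.
Union bound over 32 events: 32·0.00018932 = 0.00606.

0.0061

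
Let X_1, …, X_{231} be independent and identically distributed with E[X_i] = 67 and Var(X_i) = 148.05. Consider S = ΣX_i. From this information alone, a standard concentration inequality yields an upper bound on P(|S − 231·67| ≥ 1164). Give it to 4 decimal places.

With mean and variance of each term known, Chebyshev's inequality bounds the deviation of the sum (or sample mean).
Var(S) = n·Var(X_i) = 231·148.05 = 34199.55.
Chebyshev: P(|S − 231·67| ≥ 1164) ≤ Var(S)/1164² = 34199.55/1354896 = 0.0252.

0.0252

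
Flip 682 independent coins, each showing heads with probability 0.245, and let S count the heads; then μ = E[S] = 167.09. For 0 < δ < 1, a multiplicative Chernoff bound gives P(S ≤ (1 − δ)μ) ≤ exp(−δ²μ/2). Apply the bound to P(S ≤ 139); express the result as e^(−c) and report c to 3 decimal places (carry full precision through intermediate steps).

Write 139 = (1 − δ)μ, so δ = 1 − 139/167.09 = 0.168113…
Then the exponent is δ²μ/2 = (μ − 139)²/(2μ) = 2.361147.

2.361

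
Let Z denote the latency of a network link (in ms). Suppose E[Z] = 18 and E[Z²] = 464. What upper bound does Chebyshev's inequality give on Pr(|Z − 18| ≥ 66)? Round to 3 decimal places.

0.032

Var(Z) = E[Z²] − (E[Z])² = 464 − 324 = 140.
Chebyshev's inequality: Pr(|Z − μ| ≥ t) ≤ Var(Z)/t² = 140/4356 = 0.0321.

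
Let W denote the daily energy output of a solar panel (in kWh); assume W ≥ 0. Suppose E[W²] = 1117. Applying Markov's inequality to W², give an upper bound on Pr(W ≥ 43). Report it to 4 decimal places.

Since W ≥ 0, the event {W ≥ 43} is the same as {W² ≥ 1849}.
Markov's inequality applied to W² gives Pr(W² ≥ 1849) ≤ E[W²]/1849 = 1117/1849 = 0.6041.

0.6041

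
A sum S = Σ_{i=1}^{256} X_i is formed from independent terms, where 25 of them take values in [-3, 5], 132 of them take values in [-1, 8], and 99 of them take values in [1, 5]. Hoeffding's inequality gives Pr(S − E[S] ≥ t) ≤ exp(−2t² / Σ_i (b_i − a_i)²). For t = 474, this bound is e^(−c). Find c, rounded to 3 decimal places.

32.383

Σ(b_i − a_i)² = 25·8² + 132·9² + 99·4² = 13876.
c = 2t² / 13876 = 2·474² / 13876 = 32.3834.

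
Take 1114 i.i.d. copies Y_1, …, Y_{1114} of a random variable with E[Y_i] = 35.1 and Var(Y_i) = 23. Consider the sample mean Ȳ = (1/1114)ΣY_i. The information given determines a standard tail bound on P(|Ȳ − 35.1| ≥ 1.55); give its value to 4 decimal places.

0.0086

With mean and variance of each term known, Chebyshev's inequality bounds the deviation of the sum (or sample mean).
Var(Ȳ) = Var(Y_i)/n = 23/1114 = 0.020646.
Chebyshev: P(|Ȳ − 35.1| ≥ 1.55) ≤ Var(Ȳ)/(1.55)² = 23/(1114·1.55²) = 0.0086.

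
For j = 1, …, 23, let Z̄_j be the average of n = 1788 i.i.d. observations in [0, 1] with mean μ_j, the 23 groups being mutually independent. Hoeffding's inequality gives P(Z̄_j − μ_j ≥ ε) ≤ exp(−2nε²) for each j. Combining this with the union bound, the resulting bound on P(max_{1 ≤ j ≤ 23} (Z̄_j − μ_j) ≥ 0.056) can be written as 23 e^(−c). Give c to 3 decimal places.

Union bound over the 23 events: P(max_{1 ≤ j ≤ 23} (Z̄_j − μ_j) ≥ 0.056) ≤ 23·exp(−2nε²) = 23 exp(−2·1788·0.056²).
So c = 2·1788·0.056² = 11.2143.

11.214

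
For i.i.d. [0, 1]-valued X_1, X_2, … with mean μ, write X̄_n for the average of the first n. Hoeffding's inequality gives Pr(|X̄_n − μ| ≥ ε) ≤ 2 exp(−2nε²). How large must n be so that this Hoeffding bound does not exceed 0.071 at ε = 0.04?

1044

Require 2·exp(−2nε²) ≤ 0.071, i.e. 2nε² ≥ ln(2/0.071) = 3.338223.
So n ≥ 3.338223 / (2·0.04²) = 1043.195.
The smallest integer n is 1044.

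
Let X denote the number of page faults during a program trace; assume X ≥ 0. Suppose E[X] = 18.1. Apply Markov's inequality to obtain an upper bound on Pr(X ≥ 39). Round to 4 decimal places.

0.4641

Markov's inequality: for a non-negative random variable, Pr(X ≥ a) ≤ E[X]/a.
Here E[X] = 18.1 and a = 39, so the bound is 18.1/39 = 0.4641.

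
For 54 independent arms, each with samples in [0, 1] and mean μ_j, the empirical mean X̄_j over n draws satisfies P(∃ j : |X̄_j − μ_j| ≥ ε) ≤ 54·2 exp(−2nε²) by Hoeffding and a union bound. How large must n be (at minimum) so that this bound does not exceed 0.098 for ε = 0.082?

521

Need 2·54·exp(−2nε²) ≤ 0.098, i.e. exp(−2nε²) ≤ 0.098/108.
So 2nε² ≥ ln(108/0.098) = 7.004919.
Hence n ≥ 7.004919/(2·0.082²) = 520.889.
The smallest integer n is 521.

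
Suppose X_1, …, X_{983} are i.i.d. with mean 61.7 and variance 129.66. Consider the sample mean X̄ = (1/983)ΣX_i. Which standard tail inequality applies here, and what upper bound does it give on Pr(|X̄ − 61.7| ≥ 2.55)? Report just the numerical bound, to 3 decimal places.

0.020

With mean and variance of each term known, Chebyshev's inequality bounds the deviation of the sum (or sample mean).
Var(X̄) = Var(X_i)/n = 129.66/983 = 0.1319.
Chebyshev: Pr(|X̄ − 61.7| ≥ 2.55) ≤ Var(X̄)/(2.55)² = 129.66/(983·2.55²) = 0.0203.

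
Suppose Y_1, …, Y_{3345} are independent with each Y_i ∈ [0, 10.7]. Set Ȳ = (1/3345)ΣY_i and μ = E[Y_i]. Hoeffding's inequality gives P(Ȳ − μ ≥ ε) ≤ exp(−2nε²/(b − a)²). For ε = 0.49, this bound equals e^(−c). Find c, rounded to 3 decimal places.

c = 2nε²/(b − a)² = 2·3345·0.49² / 10.7² = 14.0298.

14.030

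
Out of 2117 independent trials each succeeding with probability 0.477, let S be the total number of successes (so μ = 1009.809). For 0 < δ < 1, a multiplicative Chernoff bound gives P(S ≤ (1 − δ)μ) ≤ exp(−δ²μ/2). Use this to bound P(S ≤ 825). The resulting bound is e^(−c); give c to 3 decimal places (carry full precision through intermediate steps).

16.911

Write 825 = (1 − δ)μ, so δ = 1 − 825/1009.809 = 0.1830138…
Then the exponent is δ²μ/2 = (μ − 825)²/(2μ) = 16.911300.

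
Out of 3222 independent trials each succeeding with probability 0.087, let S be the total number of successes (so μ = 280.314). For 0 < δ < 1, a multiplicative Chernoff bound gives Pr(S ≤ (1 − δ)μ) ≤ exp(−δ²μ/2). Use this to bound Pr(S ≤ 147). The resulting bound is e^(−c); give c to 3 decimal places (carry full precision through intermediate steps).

Write 147 = (1 − δ)μ, so δ = 1 − 147/280.314 = 0.4755881…
Then the exponent is δ²μ/2 = (μ − 147)²/(2μ) = 31.701275.

31.701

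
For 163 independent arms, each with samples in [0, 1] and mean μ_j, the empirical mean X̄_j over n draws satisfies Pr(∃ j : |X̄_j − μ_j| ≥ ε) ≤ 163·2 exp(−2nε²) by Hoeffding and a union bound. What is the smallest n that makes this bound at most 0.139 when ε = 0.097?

Need 2·163·exp(−2nε²) ≤ 0.139, i.e. exp(−2nε²) ≤ 0.139/326.
So 2nε² ≥ ln(326/0.139) = 7.760179.
Hence n ≥ 7.760179/(2·0.097²) = 412.381.
The smallest integer n is 413.

413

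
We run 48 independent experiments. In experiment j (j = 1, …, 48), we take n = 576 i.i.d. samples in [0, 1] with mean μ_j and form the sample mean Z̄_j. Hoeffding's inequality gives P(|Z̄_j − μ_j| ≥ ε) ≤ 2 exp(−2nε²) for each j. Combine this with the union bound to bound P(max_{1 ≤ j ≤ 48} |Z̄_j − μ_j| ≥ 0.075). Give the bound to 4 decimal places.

Per-experiment Hoeffding bound: 2·exp(−2·576·0.075²) = 2·exp(−6.48000) = 0.0030676.
Union bound over 48 events: 48·0.0030676 = 0.14725.

0.1472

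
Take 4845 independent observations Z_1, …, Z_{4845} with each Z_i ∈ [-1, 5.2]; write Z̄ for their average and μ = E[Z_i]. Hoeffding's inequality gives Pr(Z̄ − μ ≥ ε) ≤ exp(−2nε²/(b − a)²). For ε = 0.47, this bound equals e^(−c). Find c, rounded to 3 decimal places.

55.685

c = 2nε²/(b − a)² = 2·4845·0.47² / 6.2² = 55.6847.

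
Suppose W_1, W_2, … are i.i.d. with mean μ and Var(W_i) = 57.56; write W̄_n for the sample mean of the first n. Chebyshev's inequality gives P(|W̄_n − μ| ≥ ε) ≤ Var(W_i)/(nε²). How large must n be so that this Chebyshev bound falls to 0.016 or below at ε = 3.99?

226

Require 57.56/(n·3.99²) ≤ 0.016, i.e. n ≥ 57.56/(0.016·3.99²) = 225.972.
The smallest integer n is 226.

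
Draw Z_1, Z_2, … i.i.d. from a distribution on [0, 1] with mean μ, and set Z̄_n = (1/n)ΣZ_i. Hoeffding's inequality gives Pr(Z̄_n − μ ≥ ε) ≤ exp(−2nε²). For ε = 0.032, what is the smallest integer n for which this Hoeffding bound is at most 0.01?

2249

Require exp(−2nε²) ≤ 0.01, i.e. 2nε² ≥ ln(1/0.01) = 4.605170.
So n ≥ 4.605170 / (2·0.032²) = 2248.618.
The smallest integer n is 2249.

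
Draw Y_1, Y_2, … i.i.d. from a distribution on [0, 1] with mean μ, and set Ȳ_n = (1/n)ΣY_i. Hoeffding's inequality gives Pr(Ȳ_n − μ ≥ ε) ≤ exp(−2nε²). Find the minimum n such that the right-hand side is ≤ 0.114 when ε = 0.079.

Require exp(−2nε²) ≤ 0.114, i.e. 2nε² ≥ ln(1/0.114) = 2.171557.
So n ≥ 2.171557 / (2·0.079²) = 173.975.
The smallest integer n is 174.

174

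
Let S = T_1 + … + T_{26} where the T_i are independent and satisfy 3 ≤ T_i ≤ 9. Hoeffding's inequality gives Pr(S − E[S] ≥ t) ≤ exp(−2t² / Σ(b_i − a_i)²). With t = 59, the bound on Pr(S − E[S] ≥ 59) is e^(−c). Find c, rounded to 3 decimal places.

Σ(b_i − a_i)² = 26·(6)² = 936.
c = 2t²/936 = 2·59²/936 = 7.4380.

7.438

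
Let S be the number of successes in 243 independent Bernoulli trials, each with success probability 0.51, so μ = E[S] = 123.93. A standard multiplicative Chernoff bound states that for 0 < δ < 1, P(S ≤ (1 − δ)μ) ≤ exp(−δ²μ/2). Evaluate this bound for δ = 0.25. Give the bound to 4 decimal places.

Exponent = δ²μ/2 = 0.25²·123.93/2 = 3.8728.
Bound = exp(−3.8728) = 0.02080.

0.0208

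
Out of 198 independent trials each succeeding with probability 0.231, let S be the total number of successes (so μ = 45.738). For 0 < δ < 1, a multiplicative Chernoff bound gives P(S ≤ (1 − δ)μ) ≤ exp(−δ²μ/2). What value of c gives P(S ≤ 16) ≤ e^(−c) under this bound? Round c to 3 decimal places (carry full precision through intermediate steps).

9.668

Write 16 = (1 − δ)μ, so δ = 1 − 16/45.738 = 0.6501815…
Then the exponent is δ²μ/2 = (μ − 16)²/(2μ) = 9.667548.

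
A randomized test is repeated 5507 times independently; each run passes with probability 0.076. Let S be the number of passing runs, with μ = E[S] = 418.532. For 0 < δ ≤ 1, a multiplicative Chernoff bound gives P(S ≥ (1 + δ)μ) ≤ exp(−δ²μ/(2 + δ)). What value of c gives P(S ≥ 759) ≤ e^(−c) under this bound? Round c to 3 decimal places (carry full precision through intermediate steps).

Write 759 = (1 + δ)μ, so δ = 759/418.532 − 1 = 0.8134814…
Then the exponent is δ²μ/(2 + δ) = (759 − μ)² / (μ·(2 + δ)) = 98.441876.

98.442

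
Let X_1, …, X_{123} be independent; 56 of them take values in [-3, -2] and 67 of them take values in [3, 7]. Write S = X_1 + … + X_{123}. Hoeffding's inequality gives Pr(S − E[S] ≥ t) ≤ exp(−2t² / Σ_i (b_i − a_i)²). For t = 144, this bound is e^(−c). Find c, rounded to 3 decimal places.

Σ(b_i − a_i)² = 56·1² + 67·4² = 1128.
c = 2t² / 1128 = 2·144² / 1128 = 36.7660.

36.766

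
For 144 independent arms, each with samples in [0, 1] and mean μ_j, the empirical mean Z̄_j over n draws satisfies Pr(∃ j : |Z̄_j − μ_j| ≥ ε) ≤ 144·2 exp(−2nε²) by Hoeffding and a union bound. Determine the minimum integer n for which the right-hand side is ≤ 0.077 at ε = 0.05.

Need 2·144·exp(−2nε²) ≤ 0.077, i.e. exp(−2nε²) ≤ 0.077/288.
So 2nε² ≥ ln(288/0.077) = 8.226910.
Hence n ≥ 8.226910/(2·0.05²) = 1645.382.
The smallest integer n is 1646.

1646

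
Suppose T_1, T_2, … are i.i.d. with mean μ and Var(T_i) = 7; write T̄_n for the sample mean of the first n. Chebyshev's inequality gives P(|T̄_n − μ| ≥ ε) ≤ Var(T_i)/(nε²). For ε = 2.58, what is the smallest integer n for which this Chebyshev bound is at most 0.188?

6

Require 7/(n·2.58²) ≤ 0.188, i.e. n ≥ 7/(0.188·2.58²) = 5.594.
The smallest integer n is 6.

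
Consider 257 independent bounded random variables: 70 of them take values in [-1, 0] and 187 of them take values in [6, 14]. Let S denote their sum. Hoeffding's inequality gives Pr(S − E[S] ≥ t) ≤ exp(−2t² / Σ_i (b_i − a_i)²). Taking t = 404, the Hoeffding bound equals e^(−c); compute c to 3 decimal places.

Σ(b_i − a_i)² = 70·1² + 187·8² = 12038.
c = 2t² / 12038 = 2·404² / 12038 = 27.1168.

27.117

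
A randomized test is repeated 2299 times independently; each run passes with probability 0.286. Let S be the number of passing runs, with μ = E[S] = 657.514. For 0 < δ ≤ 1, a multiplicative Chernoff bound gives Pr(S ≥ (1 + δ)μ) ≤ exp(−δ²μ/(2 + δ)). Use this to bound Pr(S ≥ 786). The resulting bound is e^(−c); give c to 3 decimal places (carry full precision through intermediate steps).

11.436

Write 786 = (1 + δ)μ, so δ = 786/657.514 − 1 = 0.1954118…
Then the exponent is δ²μ/(2 + δ) = (786 − μ)² / (μ·(2 + δ)) = 11.436434.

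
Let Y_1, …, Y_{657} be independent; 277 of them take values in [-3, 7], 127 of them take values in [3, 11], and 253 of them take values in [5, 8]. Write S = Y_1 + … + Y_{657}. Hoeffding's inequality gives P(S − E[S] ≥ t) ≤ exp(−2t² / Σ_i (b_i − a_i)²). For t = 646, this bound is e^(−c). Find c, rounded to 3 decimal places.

21.903

Σ(b_i − a_i)² = 277·10² + 127·8² + 253·3² = 38105.
c = 2t² / 38105 = 2·646² / 38105 = 21.9035.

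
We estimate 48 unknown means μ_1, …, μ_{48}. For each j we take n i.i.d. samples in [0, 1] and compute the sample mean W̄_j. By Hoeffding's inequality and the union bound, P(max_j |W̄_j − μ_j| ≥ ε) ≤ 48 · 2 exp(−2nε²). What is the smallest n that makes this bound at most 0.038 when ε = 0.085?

Need 2·48·exp(−2nε²) ≤ 0.038, i.e. exp(−2nε²) ≤ 0.038/96.
So 2nε² ≥ ln(96/0.038) = 7.834517.
Hence n ≥ 7.834517/(2·0.085²) = 542.181.
The smallest integer n is 543.

543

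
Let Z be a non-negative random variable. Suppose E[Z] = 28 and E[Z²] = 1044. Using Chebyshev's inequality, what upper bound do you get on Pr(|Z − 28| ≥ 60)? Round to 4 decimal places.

Var(Z) = E[Z²] − (E[Z])² = 1044 − 784 = 260.
Chebyshev's inequality: Pr(|Z − μ| ≥ t) ≤ Var(Z)/t² = 260/3600 = 0.0722.

0.0722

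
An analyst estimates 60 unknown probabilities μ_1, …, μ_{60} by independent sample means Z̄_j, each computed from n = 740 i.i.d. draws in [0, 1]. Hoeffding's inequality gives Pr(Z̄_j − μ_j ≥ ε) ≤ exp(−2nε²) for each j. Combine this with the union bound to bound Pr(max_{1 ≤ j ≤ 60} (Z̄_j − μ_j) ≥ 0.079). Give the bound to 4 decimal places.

Per-experiment Hoeffding bound: exp(−2·740·0.079²) = exp(−9.23668) = 0.000097400.
Union bound over 60 events: 60·0.000097400 = 0.00584.

0.0058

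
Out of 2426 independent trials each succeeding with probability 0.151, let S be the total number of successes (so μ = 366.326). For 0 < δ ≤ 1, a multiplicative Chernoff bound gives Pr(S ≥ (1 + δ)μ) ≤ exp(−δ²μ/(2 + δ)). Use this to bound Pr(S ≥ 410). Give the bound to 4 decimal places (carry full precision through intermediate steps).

Write 410 = (1 + δ)μ, so δ = 410/366.326 − 1 = 0.1192217…
Then the exponent is δ²μ/(2 + δ) = (410 − μ)² / (μ·(2 + δ)) = 2.456981.
Bound = exp(−2.456981) = 0.08569.

0.0857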